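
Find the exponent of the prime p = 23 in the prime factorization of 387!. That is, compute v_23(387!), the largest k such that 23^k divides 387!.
v_23(387!) = 16

Legendre's formula: v_p(n!) = Σ_{k ≥ 1} ⌊n / p^k⌋. For p = 23, n = 387, the terms are:
  ⌊387/23^1⌋ = ⌊387/23⌋ = 16
(the next term ⌊387/23^2⌋ = 0, terminating the sum). Summing: v_23(387!) = 16 = 16.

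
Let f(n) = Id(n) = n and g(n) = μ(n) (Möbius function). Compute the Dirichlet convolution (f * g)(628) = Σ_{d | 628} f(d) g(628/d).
(Id * μ)(628) = 312

Divisors of 628: [1, 2, 4, 157, 314, 628]. For each d | 628:
  d = 1: Id(1) · μ(628/1) = 1 · 0 = 0
  d = 2: Id(2) · μ(628/2) = 2 · 1 = 2
  d = 4: Id(4) · μ(628/4) = 4 · -1 = -4
  d = 157: Id(157) · μ(628/157) = 157 · 0 = 0
  d = 314: Id(314) · μ(628/314) = 314 · -1 = -314
  d = 628: Id(628) · μ(628/628) = 628 · 1 = 628
Summing: (Id * μ)(628) = 0 + 2 + -4 + 0 + -314 + 628 = 312.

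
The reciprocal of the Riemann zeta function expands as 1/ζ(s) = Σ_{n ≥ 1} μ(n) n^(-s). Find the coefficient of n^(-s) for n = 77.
μ(77) = 1

Factor n = 77 = 7 · 11. μ(n) = 0 if any exponent ≥ 2 (not squarefree); otherwise μ(n) = (−1)^{ω(n)} where ω(n) is the number of distinct prime factors. Applying: μ(77) = 1.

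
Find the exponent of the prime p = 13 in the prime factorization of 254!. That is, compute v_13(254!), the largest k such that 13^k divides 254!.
v_13(254!) = 20

Legendre's formula: v_p(n!) = Σ_{k ≥ 1} ⌊n / p^k⌋. For p = 13, n = 254, the terms are:
  ⌊254/13^1⌋ = ⌊254/13⌋ = 19
  ⌊254/13^2⌋ = ⌊254/169⌋ = 1
(the next term ⌊254/13^3⌋ = 0, terminating the sum). Summing: v_13(254!) = 19 + 1 = 20.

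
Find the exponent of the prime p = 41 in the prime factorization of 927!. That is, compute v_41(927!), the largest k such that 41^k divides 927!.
v_41(927!) = 22

Legendre's formula: v_p(n!) = Σ_{k ≥ 1} ⌊n / p^k⌋. For p = 41, n = 927, the terms are:
  ⌊927/41^1⌋ = ⌊927/41⌋ = 22
(the next term ⌊927/41^2⌋ = 0, terminating the sum). Summing: v_41(927!) = 22 = 22.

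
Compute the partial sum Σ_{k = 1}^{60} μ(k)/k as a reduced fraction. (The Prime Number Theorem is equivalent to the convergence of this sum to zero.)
Σ μ(k)/k = 15620172904808488514/961380175077106319535

Values of μ(k) for 1 ≤ k ≤ 60: μ(1) = 1, μ(2) = -1, μ(3) = -1, μ(5) = -1, μ(6) = 1, μ(7) = -1, μ(10) = 1, μ(11) = -1, μ(13) = -1, μ(14) = 1, μ(15) = 1, μ(17) = -1, μ(19) = -1, μ(21) = 1, μ(22) = 1, μ(23) = -1, μ(26) = 1, μ(29) = -1, μ(30) = -1, μ(31) = -1, μ(33) = 1, μ(34) = 1, μ(35) = 1, μ(37) = -1, μ(38) = 1, μ(39) = 1, μ(41) = -1, μ(42) = -1, μ(43) = -1, μ(46) = 1, μ(47) = -1, μ(51) = 1, μ(53) = -1, μ(55) = 1, μ(57) = 1, μ(58) = 1, μ(59) = -1, with μ = 0 on non-squarefree integers. Summing μ(k)/k for k where μ(k) ≠ 0 gives 15620172904808488514/961380175077106319535 ≈ 0.0162. (PNT ⟺ this sum → 0 as n → ∞.)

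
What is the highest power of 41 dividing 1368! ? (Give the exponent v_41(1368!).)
v_41(1368!) = 33

Legendre's formula: v_p(n!) = Σ_{k ≥ 1} ⌊n / p^k⌋. For p = 41, n = 1368, the terms are:
  ⌊1368/41^1⌋ = ⌊1368/41⌋ = 33
(the next term ⌊1368/41^2⌋ = 0, terminating the sum). Summing: v_41(1368!) = 33 = 33.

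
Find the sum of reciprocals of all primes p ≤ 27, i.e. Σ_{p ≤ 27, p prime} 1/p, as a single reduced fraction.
Σ 1/p = 334406399/223092870

π(27) = 9, so the primes ≤ 27 are [2, 3, 5, 7, 11, 13, 17, 19, 23]. Summing 1/p over these primes: 334406399/223092870 ≈ 1.4990. Mertens estimate ln ln(27) + 0.2615 ≈ 1.4542.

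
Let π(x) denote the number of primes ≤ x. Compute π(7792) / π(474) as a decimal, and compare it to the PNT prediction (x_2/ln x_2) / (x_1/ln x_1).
π(7792)/π(474) = 986/91 ≈ 10.8352;  PNT prediction ≈ 11.3028.

π(474) = 91 and π(7792) = 986, so π(7792)/π(474) ≈ 10.8352. The PNT-predicted ratio is (7792/ln(7792)) / (474/ln(474)) ≈ 11.3028. The two agree to within a few percent, as expected.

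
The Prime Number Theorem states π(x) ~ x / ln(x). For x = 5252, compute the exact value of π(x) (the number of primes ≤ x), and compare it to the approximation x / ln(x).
π(5252) = 697;  x/ln(x) ≈ 613.10;  relative error ≈ 12.04%.

Directly count primes up to 5252: π(5252) = 697. The PNT approximation gives 5252/ln(5252) ≈ 5252/8.56636 ≈ 613.10. Relative error (π(x) − x/ln(x)) / π(x) ≈ 12.04%; the approximation is known to undercount slightly (Li(x) is a better estimate).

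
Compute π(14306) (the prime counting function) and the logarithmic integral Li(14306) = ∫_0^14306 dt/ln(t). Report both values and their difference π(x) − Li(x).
π(14306) = 1678;  Li(14306) ≈ 1704.27;  π(x) − Li(x) ≈ -26.27.

Direct count of primes ≤ 14306 gives π(14306) = 1678. Numerical evaluation of the logarithmic integral gives Li(14306) ≈ 1704.27. The difference π(x) − Li(x) ≈ -26.27 is typically negative for small/moderate x (Li(x) overestimates), though Littlewood's theorem shows this sign changes infinitely often.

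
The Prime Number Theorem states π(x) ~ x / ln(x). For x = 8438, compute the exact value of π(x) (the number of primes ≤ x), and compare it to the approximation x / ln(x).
π(8438) = 1055;  x/ln(x) ≈ 933.36;  relative error ≈ 11.53%.

Directly count primes up to 8438: π(8438) = 1055. The PNT approximation gives 8438/ln(8438) ≈ 8438/9.04050 ≈ 933.36. Relative error (π(x) − x/ln(x)) / π(x) ≈ 11.53%; the approximation is known to undercount slightly (Li(x) is a better estimate).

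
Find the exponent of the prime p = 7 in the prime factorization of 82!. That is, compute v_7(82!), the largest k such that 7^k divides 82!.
v_7(82!) = 12

Legendre's formula: v_p(n!) = Σ_{k ≥ 1} ⌊n / p^k⌋. For p = 7, n = 82, the terms are:
  ⌊82/7^1⌋ = ⌊82/7⌋ = 11
  ⌊82/7^2⌋ = ⌊82/49⌋ = 1
(the next term ⌊82/7^3⌋ = 0, terminating the sum). Summing: v_7(82!) = 11 + 1 = 12.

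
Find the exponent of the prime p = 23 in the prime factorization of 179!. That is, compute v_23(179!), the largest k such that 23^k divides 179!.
v_23(179!) = 7

Legendre's formula: v_p(n!) = Σ_{k ≥ 1} ⌊n / p^k⌋. For p = 23, n = 179, the terms are:
  ⌊179/23^1⌋ = ⌊179/23⌋ = 7
(the next term ⌊179/23^2⌋ = 0, terminating the sum). Summing: v_23(179!) = 7 = 7.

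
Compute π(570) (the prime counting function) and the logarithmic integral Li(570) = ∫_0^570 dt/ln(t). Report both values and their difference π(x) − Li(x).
π(570) = 104;  Li(570) ≈ 112.94;  π(x) − Li(x) ≈ -8.94.

Direct count of primes ≤ 570 gives π(570) = 104. Numerical evaluation of the logarithmic integral gives Li(570) ≈ 112.94. The difference π(x) − Li(x) ≈ -8.94 is typically negative for small/moderate x (Li(x) overestimates), though Littlewood's theorem shows this sign changes infinitely often.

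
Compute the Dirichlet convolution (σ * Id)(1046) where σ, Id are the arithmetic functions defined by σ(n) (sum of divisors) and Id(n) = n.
(σ * Id)(1046) = 5235

Divisors of 1046: [1, 2, 523, 1046]. For each d | 1046:
  d = 1: σ(1) · Id(1046/1) = 1 · 1046 = 1046
  d = 2: σ(2) · Id(1046/2) = 3 · 523 = 1569
  d = 523: σ(523) · Id(1046/523) = 524 · 2 = 1048
  d = 1046: σ(1046) · Id(1046/1046) = 1572 · 1 = 1572
Summing: (σ * Id)(1046) = 1046 + 1569 + 1048 + 1572 = 5235.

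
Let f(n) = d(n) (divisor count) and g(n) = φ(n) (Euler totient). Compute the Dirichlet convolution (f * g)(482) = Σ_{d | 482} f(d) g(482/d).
(d * φ)(482) = 726

Divisors of 482: [1, 2, 241, 482]. For each d | 482:
  d = 1: d(1) · φ(482/1) = 1 · 240 = 240
  d = 2: d(2) · φ(482/2) = 2 · 240 = 480
  d = 241: d(241) · φ(482/241) = 2 · 1 = 2
  d = 482: d(482) · φ(482/482) = 4 · 1 = 4
Summing: (d * φ)(482) = 240 + 480 + 2 + 4 = 726.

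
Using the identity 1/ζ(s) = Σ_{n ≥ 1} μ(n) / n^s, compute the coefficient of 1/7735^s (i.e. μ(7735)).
μ(7735) = 1

Factor n = 7735 = 5 · 7 · 13 · 17. μ(n) = 0 if any exponent ≥ 2 (not squarefree); otherwise μ(n) = (−1)^{ω(n)} where ω(n) is the number of distinct prime factors. Applying: μ(7735) = 1.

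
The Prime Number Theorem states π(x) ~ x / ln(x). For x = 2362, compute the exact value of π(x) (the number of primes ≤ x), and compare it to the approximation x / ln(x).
π(2362) = 350;  x/ln(x) ≈ 304.10;  relative error ≈ 13.12%.

Directly count primes up to 2362: π(2362) = 350. The PNT approximation gives 2362/ln(2362) ≈ 2362/7.76726 ≈ 304.10. Relative error (π(x) − x/ln(x)) / π(x) ≈ 13.12%; the approximation is known to undercount slightly (Li(x) is a better estimate).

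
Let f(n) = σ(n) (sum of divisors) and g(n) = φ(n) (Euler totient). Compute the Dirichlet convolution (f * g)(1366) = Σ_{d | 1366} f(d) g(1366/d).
(σ * φ)(1366) = 5464

Divisors of 1366: [1, 2, 683, 1366]. For each d | 1366:
  d = 1: σ(1) · φ(1366/1) = 1 · 682 = 682
  d = 2: σ(2) · φ(1366/2) = 3 · 682 = 2046
  d = 683: σ(683) · φ(1366/683) = 684 · 1 = 684
  d = 1366: σ(1366) · φ(1366/1366) = 2052 · 1 = 2052
Summing: (σ * φ)(1366) = 682 + 2046 + 684 + 2052 = 5464.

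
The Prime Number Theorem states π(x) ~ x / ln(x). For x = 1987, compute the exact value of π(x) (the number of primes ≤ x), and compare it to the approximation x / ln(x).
π(1987) = 300;  x/ln(x) ≈ 261.64;  relative error ≈ 12.79%.

Directly count primes up to 1987: π(1987) = 300. The PNT approximation gives 1987/ln(1987) ≈ 1987/7.59438 ≈ 261.64. Relative error (π(x) − x/ln(x)) / π(x) ≈ 12.79%; the approximation is known to undercount slightly (Li(x) is a better estimate).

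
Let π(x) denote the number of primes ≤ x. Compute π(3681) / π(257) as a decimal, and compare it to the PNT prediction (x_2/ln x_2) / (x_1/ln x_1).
π(3681)/π(257) = 514/55 ≈ 9.3455;  PNT prediction ≈ 9.6797.

π(257) = 55 and π(3681) = 514, so π(3681)/π(257) ≈ 9.3455. The PNT-predicted ratio is (3681/ln(3681)) / (257/ln(257)) ≈ 9.6797. The two agree to within a few percent, as expected.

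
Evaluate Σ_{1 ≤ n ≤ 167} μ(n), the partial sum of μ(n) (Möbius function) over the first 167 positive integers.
Σ_{n ≤ 167} μ(n) = -1

Compute μ(n) for each 1 ≤ n ≤ 167: μ(1) = 1, μ(2) = -1, μ(3) = -1, μ(4) = 0, μ(5) = -1, μ(6) = 1, μ(7) = -1, μ(8) = 0, μ(9) = 0, μ(10) = 1, μ(11) = -1, μ(12) = 0, μ(13) = -1, μ(14) = 1, μ(15) = 1, μ(16) = 0, μ(17) = -1, μ(18) = 0, μ(19) = -1, μ(20) = 0, μ(21) = 1, μ(22) = 1, μ(23) = -1, μ(24) = 0, μ(25) = 0, μ(26) = 1, μ(27) = 0, μ(28) = 0, μ(29) = -1, μ(30) = -1, μ(31) = -1, μ(32) = 0, μ(33) = 1, μ(34) = 1, μ(35) = 1, μ(36) = 0, μ(37) = -1, μ(38) = 1, μ(39) = 1, μ(40) = 0, μ(41) = -1, μ(42) = -1, μ(43) = -1, μ(44) = 0, μ(45) = 0, μ(46) = 1, μ(47) = -1, μ(48) = 0, μ(49) = 0, μ(50) = 0, μ(51) = 1, μ(52) = 0, μ(53) = -1, μ(54) = 0, μ(55) = 1, μ(56) = 0, μ(57) = 1, μ(58) = 1, μ(59) = -1, μ(60) = 0, μ(61) = -1, μ(62) = 1, μ(63) = 0, μ(64) = 0, μ(65) = 1, μ(66) = -1, μ(67) = -1, μ(68) = 0, μ(69) = 1, μ(70) = -1, μ(71) = -1, μ(72) = 0, μ(73) = -1, μ(74) = 1, μ(75) = 0, μ(76) = 0, μ(77) = 1, μ(78) = -1, μ(79) = -1, μ(80) = 0, μ(81) = 0, μ(82) = 1, μ(83) = -1, μ(84) = 0, μ(85) = 1, μ(86) = 1, μ(87) = 1, μ(88) = 0, μ(89) = -1, μ(90) = 0, μ(91) = 1, μ(92) = 0, μ(93) = 1, μ(94) = 1, μ(95) = 1, μ(96) = 0, μ(97) = -1, μ(98) = 0, μ(99) = 0, μ(100) = 0, μ(101) = -1, μ(102) = -1, μ(103) = -1, μ(104) = 0, μ(105) = -1, μ(106) = 1, μ(107) = -1, μ(108) = 0, μ(109) = -1, μ(110) = -1, μ(111) = 1, μ(112) = 0, μ(113) = -1, μ(114) = -1, μ(115) = 1, μ(116) = 0, μ(117) = 0, μ(118) = 1, μ(119) = 1, μ(120) = 0, μ(121) = 0, μ(122) = 1, μ(123) = 1, μ(124) = 0, μ(125) = 0, μ(126) = 0, μ(127) = -1, μ(128) = 0, μ(129) = 1, μ(130) = -1, μ(131) = -1, μ(132) = 0, μ(133) = 1, μ(134) = 1, μ(135) = 0, μ(136) = 0, μ(137) = -1, μ(138) = -1, μ(139) = -1, μ(140) = 0, μ(141) = 1, μ(142) = 1, μ(143) = 1, μ(144) = 0, μ(145) = 1, μ(146) = 1, μ(147) = 0, μ(148) = 0, μ(149) = -1, μ(150) = 0, μ(151) = -1, μ(152) = 0, μ(153) = 0, μ(154) = -1, μ(155) = 1, μ(156) = 0, μ(157) = -1, μ(158) = 1, μ(159) = 1, μ(160) = 0, μ(161) = 1, μ(162) = 0, μ(163) = -1, μ(164) = 0, μ(165) = -1, μ(166) = 1, μ(167) = -1. Summing all 167 values: -1. (Mertens function M(x) = Σ_{n ≤ x} μ(n); on average M(x) should be small (PNT ⟺ M(x) = o(x)).)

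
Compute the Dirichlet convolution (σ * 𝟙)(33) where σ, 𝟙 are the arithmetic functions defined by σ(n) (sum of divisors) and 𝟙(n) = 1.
(σ * 𝟙)(33) = 65

Divisors of 33: [1, 3, 11, 33]. For each d | 33:
  d = 1: σ(1) · 𝟙(33/1) = 1 · 1 = 1
  d = 3: σ(3) · 𝟙(33/3) = 4 · 1 = 4
  d = 11: σ(11) · 𝟙(33/11) = 12 · 1 = 12
  d = 33: σ(33) · 𝟙(33/33) = 48 · 1 = 48
Summing: (σ * 𝟙)(33) = 1 + 4 + 12 + 48 = 65.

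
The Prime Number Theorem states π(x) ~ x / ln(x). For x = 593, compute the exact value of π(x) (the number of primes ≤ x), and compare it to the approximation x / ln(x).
π(593) = 108;  x/ln(x) ≈ 92.87;  relative error ≈ 14.01%.

Directly count primes up to 593: π(593) = 108. The PNT approximation gives 593/ln(593) ≈ 593/6.38519 ≈ 92.87. Relative error (π(x) − x/ln(x)) / π(x) ≈ 14.01%; the approximation is known to undercount slightly (Li(x) is a better estimate).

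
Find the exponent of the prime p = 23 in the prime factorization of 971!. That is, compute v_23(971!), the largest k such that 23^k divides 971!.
v_23(971!) = 43

Legendre's formula: v_p(n!) = Σ_{k ≥ 1} ⌊n / p^k⌋. For p = 23, n = 971, the terms are:
  ⌊971/23^1⌋ = ⌊971/23⌋ = 42
  ⌊971/23^2⌋ = ⌊971/529⌋ = 1
(the next term ⌊971/23^3⌋ = 0, terminating the sum). Summing: v_23(971!) = 42 + 1 = 43.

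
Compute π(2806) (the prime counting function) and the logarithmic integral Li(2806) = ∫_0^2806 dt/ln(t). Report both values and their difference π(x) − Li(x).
π(2806) = 409;  Li(2806) ≈ 418.43;  π(x) − Li(x) ≈ -9.43.

Direct count of primes ≤ 2806 gives π(2806) = 409. Numerical evaluation of the logarithmic integral gives Li(2806) ≈ 418.43. The difference π(x) − Li(x) ≈ -9.43 is typically negative for small/moderate x (Li(x) overestimates), though Littlewood's theorem shows this sign changes infinitely often.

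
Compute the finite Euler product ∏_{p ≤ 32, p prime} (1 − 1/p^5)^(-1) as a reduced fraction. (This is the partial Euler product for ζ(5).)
∏ = 1910589921595024369341325427716514697147265/1842548811291065574051999987500114856101888

The primes p ≤ 32 are [2, 3, 5, 7, 11, 13, 17, 19, 23, 29, 31]. For each prime, (1 − 1/p^5)^(-1) = p^5 / (p^5 − 1). The product is (1 − 1/2^5)^(-1), (1 − 1/3^5)^(-1), (1 − 1/5^5)^(-1), (1 − 1/7^5)^(-1), (1 − 1/11^5)^(-1), (1 − 1/13^5)^(-1), (1 − 1/17^5)^(-1), (1 − 1/19^5)^(-1), (1 − 1/23^5)^(-1), (1 − 1/29^5)^(-1), (1 − 1/31^5)^(-1) = ∏ p^5 / (p^5 − 1) = 1910589921595024369341325427716514697147265/1842548811291065574051999987500114856101888.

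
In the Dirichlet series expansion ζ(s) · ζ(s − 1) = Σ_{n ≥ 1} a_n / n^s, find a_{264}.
σ(264) = 720

In the product (Σ m^0/m^s)(Σ k / k^s) = Σ (Σ_{d | n} d) / n^s, the coefficient of 1/n^s is σ(n) = Σ_{d | n} d. For n = 264, divisors are [1, 2, 3, 4, 6, 8, 11, 12, 22, 24, 33, 44, 66, 88, 132, 264]; summing: σ(264) = 720.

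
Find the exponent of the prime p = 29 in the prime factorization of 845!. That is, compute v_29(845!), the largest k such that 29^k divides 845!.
v_29(845!) = 30

Legendre's formula: v_p(n!) = Σ_{k ≥ 1} ⌊n / p^k⌋. For p = 29, n = 845, the terms are:
  ⌊845/29^1⌋ = ⌊845/29⌋ = 29
  ⌊845/29^2⌋ = ⌊845/841⌋ = 1
(the next term ⌊845/29^3⌋ = 0, terminating the sum). Summing: v_29(845!) = 29 + 1 = 30.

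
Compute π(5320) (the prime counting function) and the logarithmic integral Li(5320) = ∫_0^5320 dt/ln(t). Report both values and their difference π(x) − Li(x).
π(5320) = 704;  Li(5320) ≈ 721.71;  π(x) − Li(x) ≈ -17.71.

Direct count of primes ≤ 5320 gives π(5320) = 704. Numerical evaluation of the logarithmic integral gives Li(5320) ≈ 721.71. The difference π(x) − Li(x) ≈ -17.71 is typically negative for small/moderate x (Li(x) overestimates), though Littlewood's theorem shows this sign changes infinitely often.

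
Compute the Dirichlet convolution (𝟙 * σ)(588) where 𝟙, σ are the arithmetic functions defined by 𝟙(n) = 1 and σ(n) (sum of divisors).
(𝟙 * σ)(588) = 3630

Divisors of 588: [1, 2, 3, 4, 6, 7, 12, 14, 21, 28, 42, 49, 84, 98, 147, 196, 294, 588]. For each d | 588:
  d = 1: 𝟙(1) · σ(588/1) = 1 · 1596 = 1596
  d = 2: 𝟙(2) · σ(588/2) = 1 · 684 = 684
  d = 3: 𝟙(3) · σ(588/3) = 1 · 399 = 399
  d = 4: 𝟙(4) · σ(588/4) = 1 · 228 = 228
  d = 6: 𝟙(6) · σ(588/6) = 1 · 171 = 171
  d = 7: 𝟙(7) · σ(588/7) = 1 · 224 = 224
  d = 12: 𝟙(12) · σ(588/12) = 1 · 57 = 57
  d = 14: 𝟙(14) · σ(588/14) = 1 · 96 = 96
  d = 21: 𝟙(21) · σ(588/21) = 1 · 56 = 56
  d = 28: 𝟙(28) · σ(588/28) = 1 · 32 = 32
  d = 42: 𝟙(42) · σ(588/42) = 1 · 24 = 24
  d = 49: 𝟙(49) · σ(588/49) = 1 · 28 = 28
  d = 84: 𝟙(84) · σ(588/84) = 1 · 8 = 8
  d = 98: 𝟙(98) · σ(588/98) = 1 · 12 = 12
  d = 147: 𝟙(147) · σ(588/147) = 1 · 7 = 7
  d = 196: 𝟙(196) · σ(588/196) = 1 · 4 = 4
  d = 294: 𝟙(294) · σ(588/294) = 1 · 3 = 3
  d = 588: 𝟙(588) · σ(588/588) = 1 · 1 = 1
Summing: (𝟙 * σ)(588) = 1596 + 684 + 399 + 228 + 171 + 224 + 57 + 96 + 56 + 32 + 24 + 28 + 8 + 12 + 7 + 4 + 3 + 1 = 3630.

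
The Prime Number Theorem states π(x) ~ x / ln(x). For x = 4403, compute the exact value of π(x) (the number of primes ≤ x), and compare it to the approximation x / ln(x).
π(4403) = 599;  x/ln(x) ≈ 524.79;  relative error ≈ 12.39%.

Directly count primes up to 4403: π(4403) = 599. The PNT approximation gives 4403/ln(4403) ≈ 4403/8.39004 ≈ 524.79. Relative error (π(x) − x/ln(x)) / π(x) ≈ 12.39%; the approximation is known to undercount slightly (Li(x) is a better estimate).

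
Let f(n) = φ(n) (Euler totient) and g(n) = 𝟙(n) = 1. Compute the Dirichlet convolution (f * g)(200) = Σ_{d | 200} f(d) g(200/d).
(φ * 𝟙)(200) = 200

Divisors of 200: [1, 2, 4, 5, 8, 10, 20, 25, 40, 50, 100, 200]. For each d | 200:
  d = 1: φ(1) · 𝟙(200/1) = 1 · 1 = 1
  d = 2: φ(2) · 𝟙(200/2) = 1 · 1 = 1
  d = 4: φ(4) · 𝟙(200/4) = 2 · 1 = 2
  d = 5: φ(5) · 𝟙(200/5) = 4 · 1 = 4
  d = 8: φ(8) · 𝟙(200/8) = 4 · 1 = 4
  d = 10: φ(10) · 𝟙(200/10) = 4 · 1 = 4
  d = 20: φ(20) · 𝟙(200/20) = 8 · 1 = 8
  d = 25: φ(25) · 𝟙(200/25) = 20 · 1 = 20
  d = 40: φ(40) · 𝟙(200/40) = 16 · 1 = 16
  d = 50: φ(50) · 𝟙(200/50) = 20 · 1 = 20
  d = 100: φ(100) · 𝟙(200/100) = 40 · 1 = 40
  d = 200: φ(200) · 𝟙(200/200) = 80 · 1 = 80
Summing: (φ * 𝟙)(200) = 1 + 1 + 2 + 4 + 4 + 4 + 8 + 20 + 16 + 20 + 40 + 80 = 200.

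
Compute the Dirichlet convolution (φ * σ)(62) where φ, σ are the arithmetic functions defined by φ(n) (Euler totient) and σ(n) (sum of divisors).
(φ * σ)(62) = 248

Divisors of 62: [1, 2, 31, 62]. For each d | 62:
  d = 1: φ(1) · σ(62/1) = 1 · 96 = 96
  d = 2: φ(2) · σ(62/2) = 1 · 32 = 32
  d = 31: φ(31) · σ(62/31) = 30 · 3 = 90
  d = 62: φ(62) · σ(62/62) = 30 · 1 = 30
Summing: (φ * σ)(62) = 96 + 32 + 90 + 30 = 248.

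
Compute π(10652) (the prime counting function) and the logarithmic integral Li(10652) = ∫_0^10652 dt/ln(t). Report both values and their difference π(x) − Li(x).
π(10652) = 1299;  Li(10652) ≈ 1316.68;  π(x) − Li(x) ≈ -17.68.

Direct count of primes ≤ 10652 gives π(10652) = 1299. Numerical evaluation of the logarithmic integral gives Li(10652) ≈ 1316.68. The difference π(x) − Li(x) ≈ -17.68 is typically negative for small/moderate x (Li(x) overestimates), though Littlewood's theorem shows this sign changes infinitely often.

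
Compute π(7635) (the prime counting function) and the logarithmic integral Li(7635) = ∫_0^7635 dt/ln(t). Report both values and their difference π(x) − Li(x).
π(7635) = 968;  Li(7635) ≈ 985.70;  π(x) − Li(x) ≈ -17.70.

Direct count of primes ≤ 7635 gives π(7635) = 968. Numerical evaluation of the logarithmic integral gives Li(7635) ≈ 985.70. The difference π(x) − Li(x) ≈ -17.70 is typically negative for small/moderate x (Li(x) overestimates), though Littlewood's theorem shows this sign changes infinitely often.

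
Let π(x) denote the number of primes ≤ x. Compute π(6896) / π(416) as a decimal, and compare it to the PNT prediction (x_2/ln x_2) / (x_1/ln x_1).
π(6896)/π(416) = 886/80 ≈ 11.0750;  PNT prediction ≈ 11.3105.

π(416) = 80 and π(6896) = 886, so π(6896)/π(416) ≈ 11.0750. The PNT-predicted ratio is (6896/ln(6896)) / (416/ln(416)) ≈ 11.3105. The two agree to within a few percent, as expected.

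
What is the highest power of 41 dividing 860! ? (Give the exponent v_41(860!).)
v_41(860!) = 20

Legendre's formula: v_p(n!) = Σ_{k ≥ 1} ⌊n / p^k⌋. For p = 41, n = 860, the terms are:
  ⌊860/41^1⌋ = ⌊860/41⌋ = 20
(the next term ⌊860/41^2⌋ = 0, terminating the sum). Summing: v_41(860!) = 20 = 20.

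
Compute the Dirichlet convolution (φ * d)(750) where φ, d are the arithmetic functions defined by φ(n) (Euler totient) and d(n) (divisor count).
(φ * d)(750) = 1872

Divisors of 750: [1, 2, 3, 5, 6, 10, 15, 25, 30, 50, 75, 125, 150, 250, 375, 750]. For each d | 750:
  d = 1: φ(1) · d(750/1) = 1 · 16 = 16
  d = 2: φ(2) · d(750/2) = 1 · 8 = 8
  d = 3: φ(3) · d(750/3) = 2 · 8 = 16
  d = 5: φ(5) · d(750/5) = 4 · 12 = 48
  d = 6: φ(6) · d(750/6) = 2 · 4 = 8
  d = 10: φ(10) · d(750/10) = 4 · 6 = 24
  d = 15: φ(15) · d(750/15) = 8 · 6 = 48
  d = 25: φ(25) · d(750/25) = 20 · 8 = 160
  d = 30: φ(30) · d(750/30) = 8 · 3 = 24
  d = 50: φ(50) · d(750/50) = 20 · 4 = 80
  d = 75: φ(75) · d(750/75) = 40 · 4 = 160
  d = 125: φ(125) · d(750/125) = 100 · 4 = 400
  d = 150: φ(150) · d(750/150) = 40 · 2 = 80
  d = 250: φ(250) · d(750/250) = 100 · 2 = 200
  d = 375: φ(375) · d(750/375) = 200 · 2 = 400
  d = 750: φ(750) · d(750/750) = 200 · 1 = 200
Summing: (φ * d)(750) = 16 + 8 + 16 + 48 + 8 + 24 + 48 + 160 + 24 + 80 + 160 + 400 + 80 + 200 + 400 + 200 = 1872.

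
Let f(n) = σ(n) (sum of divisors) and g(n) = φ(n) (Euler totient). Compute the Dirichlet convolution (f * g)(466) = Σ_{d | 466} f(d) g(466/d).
(σ * φ)(466) = 1864

Divisors of 466: [1, 2, 233, 466]. For each d | 466:
  d = 1: σ(1) · φ(466/1) = 1 · 232 = 232
  d = 2: σ(2) · φ(466/2) = 3 · 232 = 696
  d = 233: σ(233) · φ(466/233) = 234 · 1 = 234
  d = 466: σ(466) · φ(466/466) = 702 · 1 = 702
Summing: (σ * φ)(466) = 232 + 696 + 234 + 702 = 1864.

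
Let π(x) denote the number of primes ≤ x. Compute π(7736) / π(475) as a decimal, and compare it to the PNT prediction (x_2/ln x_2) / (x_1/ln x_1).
π(7736)/π(475) = 981/91 ≈ 10.7802;  PNT prediction ≈ 11.2108.

π(475) = 91 and π(7736) = 981, so π(7736)/π(475) ≈ 10.7802. The PNT-predicted ratio is (7736/ln(7736)) / (475/ln(475)) ≈ 11.2108. The two agree to within a few percent, as expected.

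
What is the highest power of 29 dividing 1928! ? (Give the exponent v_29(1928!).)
v_29(1928!) = 68

Legendre's formula: v_p(n!) = Σ_{k ≥ 1} ⌊n / p^k⌋. For p = 29, n = 1928, the terms are:
  ⌊1928/29^1⌋ = ⌊1928/29⌋ = 66
  ⌊1928/29^2⌋ = ⌊1928/841⌋ = 2
(the next term ⌊1928/29^3⌋ = 0, terminating the sum). Summing: v_29(1928!) = 66 + 2 = 68.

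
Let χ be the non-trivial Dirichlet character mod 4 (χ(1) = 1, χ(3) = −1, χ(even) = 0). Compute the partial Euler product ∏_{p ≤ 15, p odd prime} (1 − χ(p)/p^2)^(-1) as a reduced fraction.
∏ = 143143/156160

The odd primes p ≤ 15 are [3, 5, 7, 11, 13]. For each, χ(p) = 1 if p ≡ 1 mod 4, χ(p) = −1 if p ≡ 3 mod 4. Taking (1 − χ(p)/p^2)^(-1) = p^2/(p^2 − χ(p)): (1 − (-1)/3^2)^(-1) · (1 − (1)/5^2)^(-1) · (1 − (-1)/7^2)^(-1) · (1 − (-1)/11^2)^(-1) · (1 − (1)/13^2)^(-1) = 143143/156160.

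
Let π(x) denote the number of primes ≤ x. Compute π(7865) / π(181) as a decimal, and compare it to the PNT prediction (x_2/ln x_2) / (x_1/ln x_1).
π(7865)/π(181) = 992/42 ≈ 23.6190;  PNT prediction ≈ 25.1824.

π(181) = 42 and π(7865) = 992, so π(7865)/π(181) ≈ 23.6190. The PNT-predicted ratio is (7865/ln(7865)) / (181/ln(181)) ≈ 25.1824. The two agree to within a few percent, as expected.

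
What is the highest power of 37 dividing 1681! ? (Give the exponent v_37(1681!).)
v_37(1681!) = 46

Legendre's formula: v_p(n!) = Σ_{k ≥ 1} ⌊n / p^k⌋. For p = 37, n = 1681, the terms are:
  ⌊1681/37^1⌋ = ⌊1681/37⌋ = 45
  ⌊1681/37^2⌋ = ⌊1681/1369⌋ = 1
(the next term ⌊1681/37^3⌋ = 0, terminating the sum). Summing: v_37(1681!) = 45 + 1 = 46.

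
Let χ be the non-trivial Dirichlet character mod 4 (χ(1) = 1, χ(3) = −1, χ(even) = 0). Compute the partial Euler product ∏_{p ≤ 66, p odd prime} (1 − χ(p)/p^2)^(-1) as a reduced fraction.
∏ = 41649646786025278187758845901/45453901250007819878400000000

The odd primes p ≤ 66 are [3, 5, 7, 11, 13, 17, 19, 23, 29, 31, 37, 41, 43, 47, 53, 59, 61]. For each, χ(p) = 1 if p ≡ 1 mod 4, χ(p) = −1 if p ≡ 3 mod 4. Taking (1 − χ(p)/p^2)^(-1) = p^2/(p^2 − χ(p)): (1 − (-1)/3^2)^(-1) · (1 − (1)/5^2)^(-1) · (1 − (-1)/7^2)^(-1) · (1 − (-1)/11^2)^(-1) · (1 − (1)/13^2)^(-1) · (1 − (1)/17^2)^(-1) · (1 − (-1)/19^2)^(-1) · (1 − (-1)/23^2)^(-1) · (1 − (1)/29^2)^(-1) · (1 − (-1)/31^2)^(-1) · (1 − (1)/37^2)^(-1) · (1 − (1)/41^2)^(-1) · (1 − (-1)/43^2)^(-1) · (1 − (-1)/47^2)^(-1) · (1 − (1)/53^2)^(-1) · (1 − (-1)/59^2)^(-1) · (1 − (1)/61^2)^(-1) = 41649646786025278187758845901/45453901250007819878400000000.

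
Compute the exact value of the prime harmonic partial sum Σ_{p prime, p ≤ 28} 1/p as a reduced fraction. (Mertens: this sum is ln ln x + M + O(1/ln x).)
Σ 1/p = 334406399/223092870

π(28) = 9, so the primes ≤ 28 are [2, 3, 5, 7, 11, 13, 17, 19, 23]. Summing 1/p over these primes: 334406399/223092870 ≈ 1.4990. Mertens estimate ln ln(28) + 0.2615 ≈ 1.4651.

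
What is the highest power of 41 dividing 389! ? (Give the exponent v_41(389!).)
v_41(389!) = 9

Legendre's formula: v_p(n!) = Σ_{k ≥ 1} ⌊n / p^k⌋. For p = 41, n = 389, the terms are:
  ⌊389/41^1⌋ = ⌊389/41⌋ = 9
(the next term ⌊389/41^2⌋ = 0, terminating the sum). Summing: v_41(389!) = 9 = 9.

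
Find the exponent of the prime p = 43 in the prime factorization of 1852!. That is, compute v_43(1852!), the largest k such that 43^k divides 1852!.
v_43(1852!) = 44

Legendre's formula: v_p(n!) = Σ_{k ≥ 1} ⌊n / p^k⌋. For p = 43, n = 1852, the terms are:
  ⌊1852/43^1⌋ = ⌊1852/43⌋ = 43
  ⌊1852/43^2⌋ = ⌊1852/1849⌋ = 1
(the next term ⌊1852/43^3⌋ = 0, terminating the sum). Summing: v_43(1852!) = 43 + 1 = 44.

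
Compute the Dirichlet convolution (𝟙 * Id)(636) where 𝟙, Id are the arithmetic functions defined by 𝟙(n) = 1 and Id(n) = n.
(𝟙 * Id)(636) = 1512

Divisors of 636: [1, 2, 3, 4, 6, 12, 53, 106, 159, 212, 318, 636]. For each d | 636:
  d = 1: 𝟙(1) · Id(636/1) = 1 · 636 = 636
  d = 2: 𝟙(2) · Id(636/2) = 1 · 318 = 318
  d = 3: 𝟙(3) · Id(636/3) = 1 · 212 = 212
  d = 4: 𝟙(4) · Id(636/4) = 1 · 159 = 159
  d = 6: 𝟙(6) · Id(636/6) = 1 · 106 = 106
  d = 12: 𝟙(12) · Id(636/12) = 1 · 53 = 53
  d = 53: 𝟙(53) · Id(636/53) = 1 · 12 = 12
  d = 106: 𝟙(106) · Id(636/106) = 1 · 6 = 6
  d = 159: 𝟙(159) · Id(636/159) = 1 · 4 = 4
  d = 212: 𝟙(212) · Id(636/212) = 1 · 3 = 3
  d = 318: 𝟙(318) · Id(636/318) = 1 · 2 = 2
  d = 636: 𝟙(636) · Id(636/636) = 1 · 1 = 1
Summing: (𝟙 * Id)(636) = 636 + 318 + 212 + 159 + 106 + 53 + 12 + 6 + 4 + 3 + 2 + 1 = 1512.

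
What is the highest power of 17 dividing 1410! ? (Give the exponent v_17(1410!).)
v_17(1410!) = 86

Legendre's formula: v_p(n!) = Σ_{k ≥ 1} ⌊n / p^k⌋. For p = 17, n = 1410, the terms are:
  ⌊1410/17^1⌋ = ⌊1410/17⌋ = 82
  ⌊1410/17^2⌋ = ⌊1410/289⌋ = 4
(the next term ⌊1410/17^3⌋ = 0, terminating the sum). Summing: v_17(1410!) = 82 + 4 = 86.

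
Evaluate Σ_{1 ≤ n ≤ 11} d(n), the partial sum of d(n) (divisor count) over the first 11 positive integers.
Σ_{n ≤ 11} d(n) = 29

Compute d(n) for each 1 ≤ n ≤ 11: d(1) = 1, d(2) = 2, d(3) = 2, d(4) = 3, d(5) = 2, d(6) = 4, d(7) = 2, d(8) = 4, d(9) = 3, d(10) = 4, d(11) = 2. Summing all 11 values: 29. (Dirichlet's divisor formula: Σ_{n ≤ x} d(n) = x ln(x) + (2γ − 1) x + O(√x). For x = 11, the asymptotic estimate is ≈ 28.08.)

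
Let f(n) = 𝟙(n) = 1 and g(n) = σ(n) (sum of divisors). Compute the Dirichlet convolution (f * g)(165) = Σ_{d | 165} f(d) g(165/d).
(𝟙 * σ)(165) = 455

Divisors of 165: [1, 3, 5, 11, 15, 33, 55, 165]. For each d | 165:
  d = 1: 𝟙(1) · σ(165/1) = 1 · 288 = 288
  d = 3: 𝟙(3) · σ(165/3) = 1 · 72 = 72
  d = 5: 𝟙(5) · σ(165/5) = 1 · 48 = 48
  d = 11: 𝟙(11) · σ(165/11) = 1 · 24 = 24
  d = 15: 𝟙(15) · σ(165/15) = 1 · 12 = 12
  d = 33: 𝟙(33) · σ(165/33) = 1 · 6 = 6
  d = 55: 𝟙(55) · σ(165/55) = 1 · 4 = 4
  d = 165: 𝟙(165) · σ(165/165) = 1 · 1 = 1
Summing: (𝟙 * σ)(165) = 288 + 72 + 48 + 24 + 12 + 6 + 4 + 1 = 455.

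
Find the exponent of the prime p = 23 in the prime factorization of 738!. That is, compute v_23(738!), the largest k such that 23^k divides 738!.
v_23(738!) = 33

Legendre's formula: v_p(n!) = Σ_{k ≥ 1} ⌊n / p^k⌋. For p = 23, n = 738, the terms are:
  ⌊738/23^1⌋ = ⌊738/23⌋ = 32
  ⌊738/23^2⌋ = ⌊738/529⌋ = 1
(the next term ⌊738/23^3⌋ = 0, terminating the sum). Summing: v_23(738!) = 32 + 1 = 33.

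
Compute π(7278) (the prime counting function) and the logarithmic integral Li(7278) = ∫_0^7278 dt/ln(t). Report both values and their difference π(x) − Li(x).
π(7278) = 928;  Li(7278) ≈ 945.66;  π(x) − Li(x) ≈ -17.66.

Direct count of primes ≤ 7278 gives π(7278) = 928. Numerical evaluation of the logarithmic integral gives Li(7278) ≈ 945.66. The difference π(x) − Li(x) ≈ -17.66 is typically negative for small/moderate x (Li(x) overestimates), though Littlewood's theorem shows this sign changes infinitely often.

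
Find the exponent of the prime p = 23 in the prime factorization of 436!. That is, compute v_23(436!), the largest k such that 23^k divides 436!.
v_23(436!) = 18

Legendre's formula: v_p(n!) = Σ_{k ≥ 1} ⌊n / p^k⌋. For p = 23, n = 436, the terms are:
  ⌊436/23^1⌋ = ⌊436/23⌋ = 18
(the next term ⌊436/23^2⌋ = 0, terminating the sum). Summing: v_23(436!) = 18 = 18.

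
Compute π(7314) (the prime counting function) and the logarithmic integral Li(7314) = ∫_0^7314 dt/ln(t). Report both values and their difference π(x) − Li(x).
π(7314) = 932;  Li(7314) ≈ 949.71;  π(x) − Li(x) ≈ -17.71.

Direct count of primes ≤ 7314 gives π(7314) = 932. Numerical evaluation of the logarithmic integral gives Li(7314) ≈ 949.71. The difference π(x) − Li(x) ≈ -17.71 is typically negative for small/moderate x (Li(x) overestimates), though Littlewood's theorem shows this sign changes infinitely often.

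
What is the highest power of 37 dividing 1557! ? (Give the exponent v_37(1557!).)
v_37(1557!) = 43

Legendre's formula: v_p(n!) = Σ_{k ≥ 1} ⌊n / p^k⌋. For p = 37, n = 1557, the terms are:
  ⌊1557/37^1⌋ = ⌊1557/37⌋ = 42
  ⌊1557/37^2⌋ = ⌊1557/1369⌋ = 1
(the next term ⌊1557/37^3⌋ = 0, terminating the sum). Summing: v_37(1557!) = 42 + 1 = 43.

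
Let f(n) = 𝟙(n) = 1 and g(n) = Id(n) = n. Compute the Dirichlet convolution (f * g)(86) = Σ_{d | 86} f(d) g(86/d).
(𝟙 * Id)(86) = 132

Divisors of 86: [1, 2, 43, 86]. For each d | 86:
  d = 1: 𝟙(1) · Id(86/1) = 1 · 86 = 86
  d = 2: 𝟙(2) · Id(86/2) = 1 · 43 = 43
  d = 43: 𝟙(43) · Id(86/43) = 1 · 2 = 2
  d = 86: 𝟙(86) · Id(86/86) = 1 · 1 = 1
Summing: (𝟙 * Id)(86) = 86 + 43 + 2 + 1 = 132.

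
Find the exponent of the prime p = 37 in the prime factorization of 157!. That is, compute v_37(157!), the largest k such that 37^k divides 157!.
v_37(157!) = 4

Legendre's formula: v_p(n!) = Σ_{k ≥ 1} ⌊n / p^k⌋. For p = 37, n = 157, the terms are:
  ⌊157/37^1⌋ = ⌊157/37⌋ = 4
(the next term ⌊157/37^2⌋ = 0, terminating the sum). Summing: v_37(157!) = 4 = 4.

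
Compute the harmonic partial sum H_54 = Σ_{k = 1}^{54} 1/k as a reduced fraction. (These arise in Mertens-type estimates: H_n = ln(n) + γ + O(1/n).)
H_54 = 250503836021181200128409/54749786241679275146400

Direct summation: H_54 = 1 + 1/2 + ... + 1/54. The least common denominator is lcm(1, ..., 54) = 164249358725037825439200; over this denominator the numerator is 164249358725037825439200 + 82124679362518912719600 + 54749786241679275146400 + 41062339681259456359800 + 32849871745007565087840 + 27374893120839637573200 + 23464194103576832205600 + 20531169840629728179900 + 18249928747226425048800 + 16424935872503782543920 + 14931759884094347767200 + 13687446560419818786600 + 12634566055772140418400 + 11732097051788416102800 + 10949957248335855029280 + 10265584920314864089950 + 9661726983825754437600 + 9124964373613212524400 + 8644703090791464496800 + 8212467936251891271960 + 7821398034525610735200 + 7465879942047173883600 + 7141276466305992410400 + 6843723280209909393300 + 6569974349001513017568 + 6317283027886070209200 + 6083309582408808349600 + 5866048525894208051400 + 5663770990518545704800 + 5474978624167927514640 + 5298366410485091143200 + 5132792460157432044975 + 4977253294698115922400 + 4830863491912877218800 + 4692838820715366441120 + 4562482186806606262200 + 4439171857433454741600 + 4322351545395732248400 + 4211522018590713472800 + 4106233968125945635980 + 4006081920122873791200 + 3910699017262805367600 + 3819752528489251754400 + 3732939971023586941800 + 3649985749445285009760 + 3570638233152996205200 + 3494667206915698413600 + 3421861640104954696650 + 3352027729082404600800 + 3284987174500756508784 + 3220575661275251479200 + 3158641513943035104600 + 3099044504245996706400 + 3041654791204404174800 = 751511508063543600385227, so H_54 = 751511508063543600385227/164249358725037825439200; reducing by gcd(751511508063543600385227, 164249358725037825439200) = 3 gives 250503836021181200128409/54749786241679275146400 ≈ 4.57543. (The PNT-adjacent estimate ln(54) + γ ≈ 4.56620 matches within O(1/n).)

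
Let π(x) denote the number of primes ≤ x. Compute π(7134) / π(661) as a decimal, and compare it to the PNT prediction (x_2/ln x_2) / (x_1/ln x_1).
π(7134)/π(661) = 914/121 ≈ 7.5537;  PNT prediction ≈ 7.8991.

π(661) = 121 and π(7134) = 914, so π(7134)/π(661) ≈ 7.5537. The PNT-predicted ratio is (7134/ln(7134)) / (661/ln(661)) ≈ 7.8991. The two agree to within a few percent, as expected.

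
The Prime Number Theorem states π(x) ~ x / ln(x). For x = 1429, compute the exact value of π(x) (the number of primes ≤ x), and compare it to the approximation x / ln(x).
π(1429) = 226;  x/ln(x) ≈ 196.70;  relative error ≈ 12.96%.

Directly count primes up to 1429: π(1429) = 226. The PNT approximation gives 1429/ln(1429) ≈ 1429/7.26473 ≈ 196.70. Relative error (π(x) − x/ln(x)) / π(x) ≈ 12.96%; the approximation is known to undercount slightly (Li(x) is a better estimate).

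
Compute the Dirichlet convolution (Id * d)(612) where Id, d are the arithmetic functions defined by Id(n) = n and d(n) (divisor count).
(Id * d)(612) = 3762

Divisors of 612: [1, 2, 3, 4, 6, 9, 12, 17, 18, 34, 36, 51, 68, 102, 153, 204, 306, 612]. For each d | 612:
  d = 1: Id(1) · d(612/1) = 1 · 18 = 18
  d = 2: Id(2) · d(612/2) = 2 · 12 = 24
  d = 3: Id(3) · d(612/3) = 3 · 12 = 36
  d = 4: Id(4) · d(612/4) = 4 · 6 = 24
  d = 6: Id(6) · d(612/6) = 6 · 8 = 48
  d = 9: Id(9) · d(612/9) = 9 · 6 = 54
  d = 12: Id(12) · d(612/12) = 12 · 4 = 48
  d = 17: Id(17) · d(612/17) = 17 · 9 = 153
  d = 18: Id(18) · d(612/18) = 18 · 4 = 72
  d = 34: Id(34) · d(612/34) = 34 · 6 = 204
  d = 36: Id(36) · d(612/36) = 36 · 2 = 72
  d = 51: Id(51) · d(612/51) = 51 · 6 = 306
  d = 68: Id(68) · d(612/68) = 68 · 3 = 204
  d = 102: Id(102) · d(612/102) = 102 · 4 = 408
  d = 153: Id(153) · d(612/153) = 153 · 3 = 459
  d = 204: Id(204) · d(612/204) = 204 · 2 = 408
  d = 306: Id(306) · d(612/306) = 306 · 2 = 612
  d = 612: Id(612) · d(612/612) = 612 · 1 = 612
Summing: (Id * d)(612) = 18 + 24 + 36 + 24 + 48 + 54 + 48 + 153 + 72 + 204 + 72 + 306 + 204 + 408 + 459 + 408 + 612 + 612 = 3762.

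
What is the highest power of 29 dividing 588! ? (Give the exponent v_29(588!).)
v_29(588!) = 20

Legendre's formula: v_p(n!) = Σ_{k ≥ 1} ⌊n / p^k⌋. For p = 29, n = 588, the terms are:
  ⌊588/29^1⌋ = ⌊588/29⌋ = 20
(the next term ⌊588/29^2⌋ = 0, terminating the sum). Summing: v_29(588!) = 20 = 20.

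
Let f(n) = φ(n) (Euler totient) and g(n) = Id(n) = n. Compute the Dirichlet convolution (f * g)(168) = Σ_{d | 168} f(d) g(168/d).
(φ * Id)(168) = 1300

Divisors of 168: [1, 2, 3, 4, 6, 7, 8, 12, 14, 21, 24, 28, 42, 56, 84, 168]. For each d | 168:
  d = 1: φ(1) · Id(168/1) = 1 · 168 = 168
  d = 2: φ(2) · Id(168/2) = 1 · 84 = 84
  d = 3: φ(3) · Id(168/3) = 2 · 56 = 112
  d = 4: φ(4) · Id(168/4) = 2 · 42 = 84
  d = 6: φ(6) · Id(168/6) = 2 · 28 = 56
  d = 7: φ(7) · Id(168/7) = 6 · 24 = 144
  d = 8: φ(8) · Id(168/8) = 4 · 21 = 84
  d = 12: φ(12) · Id(168/12) = 4 · 14 = 56
  d = 14: φ(14) · Id(168/14) = 6 · 12 = 72
  d = 21: φ(21) · Id(168/21) = 12 · 8 = 96
  d = 24: φ(24) · Id(168/24) = 8 · 7 = 56
  d = 28: φ(28) · Id(168/28) = 12 · 6 = 72
  d = 42: φ(42) · Id(168/42) = 12 · 4 = 48
  d = 56: φ(56) · Id(168/56) = 24 · 3 = 72
  d = 84: φ(84) · Id(168/84) = 24 · 2 = 48
  d = 168: φ(168) · Id(168/168) = 48 · 1 = 48
Summing: (φ * Id)(168) = 168 + 84 + 112 + 84 + 56 + 144 + 84 + 56 + 72 + 96 + 56 + 72 + 48 + 72 + 48 + 48 = 1300.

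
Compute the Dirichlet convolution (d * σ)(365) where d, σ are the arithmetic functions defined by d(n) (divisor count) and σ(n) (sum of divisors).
(d * σ)(365) = 608

Divisors of 365: [1, 5, 73, 365]. For each d | 365:
  d = 1: d(1) · σ(365/1) = 1 · 444 = 444
  d = 5: d(5) · σ(365/5) = 2 · 74 = 148
  d = 73: d(73) · σ(365/73) = 2 · 6 = 12
  d = 365: d(365) · σ(365/365) = 4 · 1 = 4
Summing: (d * σ)(365) = 444 + 148 + 12 + 4 = 608.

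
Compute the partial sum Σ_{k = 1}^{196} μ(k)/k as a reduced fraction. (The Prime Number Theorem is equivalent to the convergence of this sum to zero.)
Σ μ(k)/k = -43277238338814707352435871087729404219364080007991120795068950289487278357/2094340804123062964635950016266159511607730554966537454865305011530672742866

Values of μ(k) for 1 ≤ k ≤ 196: μ(1) = 1, μ(2) = -1, μ(3) = -1, μ(5) = -1, μ(6) = 1, μ(7) = -1, μ(10) = 1, μ(11) = -1, μ(13) = -1, μ(14) = 1, μ(15) = 1, μ(17) = -1, μ(19) = -1, μ(21) = 1, μ(22) = 1, μ(23) = -1, μ(26) = 1, μ(29) = -1, μ(30) = -1, μ(31) = -1, μ(33) = 1, μ(34) = 1, μ(35) = 1, μ(37) = -1, μ(38) = 1, μ(39) = 1, μ(41) = -1, μ(42) = -1, μ(43) = -1, μ(46) = 1, μ(47) = -1, μ(51) = 1, μ(53) = -1, μ(55) = 1, μ(57) = 1, μ(58) = 1, μ(59) = -1, μ(61) = -1, μ(62) = 1, μ(65) = 1, μ(66) = -1, μ(67) = -1, μ(69) = 1, μ(70) = -1, μ(71) = -1, μ(73) = -1, μ(74) = 1, μ(77) = 1, μ(78) = -1, μ(79) = -1, μ(82) = 1, μ(83) = -1, μ(85) = 1, μ(86) = 1, μ(87) = 1, μ(89) = -1, μ(91) = 1, μ(93) = 1, μ(94) = 1, μ(95) = 1, μ(97) = -1, μ(101) = -1, μ(102) = -1, μ(103) = -1, μ(105) = -1, μ(106) = 1, μ(107) = -1, μ(109) = -1, μ(110) = -1, μ(111) = 1, μ(113) = -1, μ(114) = -1, μ(115) = 1, μ(118) = 1, μ(119) = 1, μ(122) = 1, μ(123) = 1, μ(127) = -1, μ(129) = 1, μ(130) = -1, μ(131) = -1, μ(133) = 1, μ(134) = 1, μ(137) = -1, μ(138) = -1, μ(139) = -1, μ(141) = 1, μ(142) = 1, μ(143) = 1, μ(145) = 1, μ(146) = 1, μ(149) = -1, μ(151) = -1, μ(154) = -1, μ(155) = 1, μ(157) = -1, μ(158) = 1, μ(159) = 1, μ(161) = 1, μ(163) = -1, μ(165) = -1, μ(166) = 1, μ(167) = -1, μ(170) = -1, μ(173) = -1, μ(174) = -1, μ(177) = 1, μ(178) = 1, μ(179) = -1, μ(181) = -1, μ(182) = -1, μ(183) = 1, μ(185) = 1, μ(186) = -1, μ(187) = 1, μ(190) = -1, μ(191) = -1, μ(193) = -1, μ(194) = 1, μ(195) = -1, with μ = 0 on non-squarefree integers. Summing μ(k)/k for k where μ(k) ≠ 0 gives -43277238338814707352435871087729404219364080007991120795068950289487278357/2094340804123062964635950016266159511607730554966537454865305011530672742866 ≈ -0.0207. (PNT ⟺ this sum → 0 as n → ∞.)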